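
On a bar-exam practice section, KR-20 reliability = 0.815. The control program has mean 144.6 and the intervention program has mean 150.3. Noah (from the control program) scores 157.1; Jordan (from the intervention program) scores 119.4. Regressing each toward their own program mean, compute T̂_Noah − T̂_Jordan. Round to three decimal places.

29.671

T̂_Noah = 0.815(157.1) + 0.185(144.6) = 154.78750
T̂_Jordan = 0.815(119.4) + 0.185(150.3) = 125.11650
Difference = 154.78750 − 125.11650 = 29.67100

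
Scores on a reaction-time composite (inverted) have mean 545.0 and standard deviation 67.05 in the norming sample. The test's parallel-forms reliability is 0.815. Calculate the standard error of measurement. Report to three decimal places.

SEM = SD · √(1 − ρ) = 67.05 × √0.185 = 67.05 × 0.4301 = 28.8393

28.839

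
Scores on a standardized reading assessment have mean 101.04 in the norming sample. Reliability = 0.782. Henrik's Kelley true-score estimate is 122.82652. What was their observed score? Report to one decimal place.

128.9

T̂ = ρX + (1 − ρ)μ  ⇒  X = (T̂ − (1 − ρ)μ) / ρ
X = (122.82652 − 0.218 × 101.04) / 0.782 = (122.82652 − 22.02672) / 0.782 = 100.79980 / 0.782 = 128.900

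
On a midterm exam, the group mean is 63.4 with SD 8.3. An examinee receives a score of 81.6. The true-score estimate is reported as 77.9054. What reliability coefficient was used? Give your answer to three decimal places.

T̂ = ρX + (1 − ρ)μ  ⇒  T̂ − μ = ρ(X − μ)
ρ = (T̂ − μ)/(X − μ) = (77.9054 − 63.4) / (81.6 − 63.4) = 14.5054 / 18.2 = 0.79700

0.797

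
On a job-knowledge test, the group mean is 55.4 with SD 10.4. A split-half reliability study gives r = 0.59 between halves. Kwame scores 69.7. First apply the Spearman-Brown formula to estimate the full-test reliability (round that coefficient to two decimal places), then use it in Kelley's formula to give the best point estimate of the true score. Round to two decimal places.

Spearman-Brown: ρ = 2r/(1 + r) = 2(0.59)/(1 + 0.59) = 1.180/1.59 = 0.7421 → 0.74
T̂ = ρX + (1 − ρ)μ
  = 0.74 × 69.7 + 0.26 × 55.4
  = 51.578 + 14.404
  = 65.982
  ≈ 65.98

65.98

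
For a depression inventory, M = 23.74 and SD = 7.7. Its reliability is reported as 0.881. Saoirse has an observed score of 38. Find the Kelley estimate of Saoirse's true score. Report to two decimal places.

T̂ = ρX + (1 − ρ)μ
  = 0.881 × 38 + 0.119 × 23.74
  = 33.478 + 2.82506
  = 36.303
  ≈ 36.30

36.30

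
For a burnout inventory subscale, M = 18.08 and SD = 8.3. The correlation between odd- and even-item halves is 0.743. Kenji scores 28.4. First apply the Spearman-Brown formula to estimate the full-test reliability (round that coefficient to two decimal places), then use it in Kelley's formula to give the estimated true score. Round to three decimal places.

Spearman-Brown: ρ = 2r/(1 + r) = 2(0.743)/(1 + 0.743) = 1.4860/1.743 = 0.8526 → 0.85
T̂ = ρX + (1 − ρ)μ
  = 0.85 × 28.4 + 0.15 × 18.08
  = 24.140 + 2.7120
  = 26.8520
  ≈ 26.852

26.852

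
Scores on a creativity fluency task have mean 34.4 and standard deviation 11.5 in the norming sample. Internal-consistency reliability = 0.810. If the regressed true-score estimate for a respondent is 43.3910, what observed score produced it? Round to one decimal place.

45.5

T̂ = ρX + (1 − ρ)μ  ⇒  X = (T̂ − (1 − ρ)μ) / ρ
X = (43.3910 − 0.190 × 34.4) / 0.810 = (43.3910 − 6.5360) / 0.810 = 36.8550 / 0.810 = 45.500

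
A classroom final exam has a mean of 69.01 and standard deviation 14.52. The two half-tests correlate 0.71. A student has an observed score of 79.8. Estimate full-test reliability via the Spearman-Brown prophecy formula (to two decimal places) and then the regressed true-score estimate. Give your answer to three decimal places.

77.966

Spearman-Brown: ρ = 2r/(1 + r) = 2(0.71)/(1 + 0.71) = 1.420/1.71 = 0.8304 → 0.83
T̂ = ρX + (1 − ρ)μ
  = 0.83 × 79.8 + 0.17 × 69.01
  = 66.234 + 11.7317
  = 77.9657
  ≈ 77.966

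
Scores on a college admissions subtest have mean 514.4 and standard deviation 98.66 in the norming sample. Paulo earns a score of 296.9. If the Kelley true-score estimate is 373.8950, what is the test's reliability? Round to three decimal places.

T̂ = ρX + (1 − ρ)μ  ⇒  T̂ − μ = ρ(X − μ)
ρ = (T̂ − μ)/(X − μ) = (373.8950 − 514.4) / (296.9 − 514.4) = -140.5050 / -217.5 = 0.64600

0.646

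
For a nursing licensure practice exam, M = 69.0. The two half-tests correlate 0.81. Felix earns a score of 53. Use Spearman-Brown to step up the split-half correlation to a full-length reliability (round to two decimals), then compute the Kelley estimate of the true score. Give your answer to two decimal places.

Spearman-Brown: ρ = 2r/(1 + r) = 2(0.81)/(1 + 0.81) = 1.620/1.81 = 0.8950 → 0.90
T̂ = ρX + (1 − ρ)μ
  = 0.90 × 53 + 0.10 × 69.0
  = 47.70 + 6.900
  = 54.600
  ≈ 54.60

54.60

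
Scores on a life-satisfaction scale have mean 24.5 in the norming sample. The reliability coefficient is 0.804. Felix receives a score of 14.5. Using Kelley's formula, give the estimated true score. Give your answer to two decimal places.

16.46

T̂ = 0.804(14.5) + 0.196(24.5) = 11.6580 + 4.8020 = 16.460 → 16.46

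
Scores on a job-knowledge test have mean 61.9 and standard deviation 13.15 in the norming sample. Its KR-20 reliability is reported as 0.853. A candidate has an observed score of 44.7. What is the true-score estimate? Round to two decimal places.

47.23

Weight the observed score by reliability and the mean by (1 − reliability): T̂ = 0.853·44.7 + 0.147·61.9 = 38.1291 + 9.0993 = 47.228.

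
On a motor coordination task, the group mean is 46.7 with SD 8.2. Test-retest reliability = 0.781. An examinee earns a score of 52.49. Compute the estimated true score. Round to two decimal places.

51.22

T̂ = 0.781(52.49) + 0.219(46.7) = 40.99469 + 10.2273 = 51.222 → 51.22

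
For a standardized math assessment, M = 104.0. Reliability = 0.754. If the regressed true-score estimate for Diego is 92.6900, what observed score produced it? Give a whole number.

T̂ = ρX + (1 − ρ)μ  ⇒  X = (T̂ − (1 − ρ)μ) / ρ
X = (92.6900 − 0.246 × 104.0) / 0.754 = (92.6900 − 25.5840) / 0.754 = 67.1060 / 0.754 = 89.00

89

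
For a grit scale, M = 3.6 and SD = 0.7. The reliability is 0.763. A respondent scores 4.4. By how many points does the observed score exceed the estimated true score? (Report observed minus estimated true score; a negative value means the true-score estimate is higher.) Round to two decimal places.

0.19

T̂ = ρX + (1 − ρ)μ
  = 0.763 × 4.4 + 0.237 × 3.6
  = 3.3572 + 0.8532
  = 4.2104
  ≈ 4.210
X − T̂ = 4.4 − 4.210 = 0.190 → 0.19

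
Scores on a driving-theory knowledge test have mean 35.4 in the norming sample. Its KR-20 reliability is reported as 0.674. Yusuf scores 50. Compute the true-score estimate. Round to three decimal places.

Regress the observed score toward the mean by the unreliability: T̂ = 0.674·50 + 0.326·35.4 = 33.700 + 11.5404 = 45.2404.

45.240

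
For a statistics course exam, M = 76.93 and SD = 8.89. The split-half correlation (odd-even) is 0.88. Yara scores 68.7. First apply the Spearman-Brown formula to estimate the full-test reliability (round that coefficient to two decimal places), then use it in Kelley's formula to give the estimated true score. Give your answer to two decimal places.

Spearman-Brown: ρ = 2r/(1 + r) = 2(0.88)/(1 + 0.88) = 1.760/1.88 = 0.9362 → 0.94
T̂ = 0.94(68.7) + 0.06(76.93) = 64.578 + 4.6158 = 69.194 → 69.19

69.19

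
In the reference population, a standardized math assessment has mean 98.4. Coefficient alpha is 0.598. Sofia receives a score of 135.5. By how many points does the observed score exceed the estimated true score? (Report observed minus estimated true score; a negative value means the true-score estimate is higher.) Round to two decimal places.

Kelley's formula gives T̂ = 0.598·135.5 + 0.402·98.4 = 81.0290 + 39.5568 = 120.5858.
X − T̂ = 135.5 − 120.586 = 14.914 → 14.91

14.91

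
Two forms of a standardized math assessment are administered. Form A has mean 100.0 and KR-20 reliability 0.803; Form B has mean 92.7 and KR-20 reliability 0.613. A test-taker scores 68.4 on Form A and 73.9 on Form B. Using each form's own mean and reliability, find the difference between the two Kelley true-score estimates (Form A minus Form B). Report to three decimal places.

-6.550

T̂_A = 0.803(68.4) + 0.197(100.0) = 74.62520
T̂_B = 0.613(73.9) + 0.387(92.7) = 81.17560
T̂_A − T̂_B = -6.55040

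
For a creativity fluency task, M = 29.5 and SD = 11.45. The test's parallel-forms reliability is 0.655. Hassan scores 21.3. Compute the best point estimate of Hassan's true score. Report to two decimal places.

24.13

T̂ = 0.655(21.3) + 0.345(29.5) = 13.9515 + 10.1775 = 24.129 → 24.13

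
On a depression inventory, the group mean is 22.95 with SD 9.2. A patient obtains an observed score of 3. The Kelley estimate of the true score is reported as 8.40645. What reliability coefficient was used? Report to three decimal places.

0.729

T̂ = ρX + (1 − ρ)μ  ⇒  T̂ − μ = ρ(X − μ)
ρ = (T̂ − μ)/(X − μ) = (8.40645 − 22.95) / (3 − 22.95) = -14.54355 / -19.95 = 0.72900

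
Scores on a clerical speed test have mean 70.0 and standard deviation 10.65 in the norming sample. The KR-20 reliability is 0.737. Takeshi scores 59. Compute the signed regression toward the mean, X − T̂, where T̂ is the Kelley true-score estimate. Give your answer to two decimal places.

-2.89

T̂ = ρX + (1 − ρ)μ
  = 0.737 × 59 + 0.263 × 70.0
  = 43.483 + 18.4100
  = 61.8930
  ≈ 61.893
X − T̂ = 59 − 61.893 = -2.893 → -2.89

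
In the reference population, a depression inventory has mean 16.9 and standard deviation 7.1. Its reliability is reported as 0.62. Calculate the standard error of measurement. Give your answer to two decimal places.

4.38

SEM = SD · √(1 − ρ) = 7.1 × √0.38 = 7.1 × 0.6164 = 4.377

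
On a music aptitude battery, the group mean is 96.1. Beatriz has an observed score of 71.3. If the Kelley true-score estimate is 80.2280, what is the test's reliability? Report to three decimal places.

T̂ = ρX + (1 − ρ)μ  ⇒  T̂ − μ = ρ(X − μ)
ρ = (T̂ − μ)/(X − μ) = (80.2280 − 96.1) / (71.3 − 96.1) = -15.8720 / -24.8 = 0.64000

0.640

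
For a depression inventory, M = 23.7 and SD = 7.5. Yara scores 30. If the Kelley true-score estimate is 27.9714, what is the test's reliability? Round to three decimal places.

0.678

T̂ = ρX + (1 − ρ)μ  ⇒  T̂ − μ = ρ(X − μ)
ρ = (T̂ − μ)/(X − μ) = (27.9714 − 23.7) / (30 − 23.7) = 4.2714 / 6.3 = 0.67800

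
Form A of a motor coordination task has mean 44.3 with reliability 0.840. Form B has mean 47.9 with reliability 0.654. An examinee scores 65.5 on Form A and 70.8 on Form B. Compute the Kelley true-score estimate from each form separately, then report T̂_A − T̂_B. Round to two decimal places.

-0.77

T̂_A = 0.840(65.5) + 0.160(44.3) = 62.1080
T̂_B = 0.654(70.8) + 0.346(47.9) = 62.8766
T̂_A − T̂_B = -0.7686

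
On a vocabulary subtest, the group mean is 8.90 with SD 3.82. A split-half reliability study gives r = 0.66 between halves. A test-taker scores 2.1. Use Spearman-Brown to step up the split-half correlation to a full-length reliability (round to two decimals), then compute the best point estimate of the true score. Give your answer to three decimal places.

Spearman-Brown: ρ = 2r/(1 + r) = 2(0.66)/(1 + 0.66) = 1.320/1.66 = 0.7952 → 0.80
T̂ = 0.80(2.1) + 0.20(8.90) = 1.680 + 1.7800 = 3.4600 → 3.460

3.460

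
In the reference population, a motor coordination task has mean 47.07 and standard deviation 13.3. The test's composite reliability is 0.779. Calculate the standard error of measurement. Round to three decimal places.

6.252

SEM = SD · √(1 − ρ) = 13.3 × √0.221 = 13.3 × 0.4701 = 6.2524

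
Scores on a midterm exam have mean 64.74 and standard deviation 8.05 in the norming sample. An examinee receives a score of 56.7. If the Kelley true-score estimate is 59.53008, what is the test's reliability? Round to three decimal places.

T̂ = ρX + (1 − ρ)μ  ⇒  T̂ − μ = ρ(X − μ)
ρ = (T̂ − μ)/(X − μ) = (59.53008 − 64.74) / (56.7 − 64.74) = -5.20992 / -8.04 = 0.64800

0.648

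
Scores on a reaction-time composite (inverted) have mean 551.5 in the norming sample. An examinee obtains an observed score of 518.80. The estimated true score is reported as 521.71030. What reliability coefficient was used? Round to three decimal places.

T̂ = ρX + (1 − ρ)μ  ⇒  T̂ − μ = ρ(X − μ)
ρ = (T̂ − μ)/(X − μ) = (521.71030 − 551.5) / (518.80 − 551.5) = -29.78970 / -32.70 = 0.91100

0.911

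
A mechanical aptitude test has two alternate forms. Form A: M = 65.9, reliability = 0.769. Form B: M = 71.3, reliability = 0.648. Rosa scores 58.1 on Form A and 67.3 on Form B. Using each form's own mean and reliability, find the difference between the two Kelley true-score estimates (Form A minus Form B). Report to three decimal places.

T̂_A = 0.769(58.1) + 0.231(65.9) = 59.90180
T̂_B = 0.648(67.3) + 0.352(71.3) = 68.70800
T̂_A − T̂_B = -8.80620

-8.806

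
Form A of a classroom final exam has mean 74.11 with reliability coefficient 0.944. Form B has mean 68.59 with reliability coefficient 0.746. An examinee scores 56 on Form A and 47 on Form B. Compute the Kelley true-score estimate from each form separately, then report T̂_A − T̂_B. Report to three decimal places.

T̂_A = 0.944(56) + 0.056(74.11) = 57.01416
T̂_B = 0.746(47) + 0.254(68.59) = 52.48386
T̂_A − T̂_B = 4.53030

4.530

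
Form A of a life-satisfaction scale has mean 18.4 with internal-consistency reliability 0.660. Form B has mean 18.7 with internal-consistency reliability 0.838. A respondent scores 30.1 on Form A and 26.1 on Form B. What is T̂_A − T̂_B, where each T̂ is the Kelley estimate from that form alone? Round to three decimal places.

T̂_A = 0.660(30.1) + 0.340(18.4) = 26.12200
T̂_B = 0.838(26.1) + 0.162(18.7) = 24.90120
T̂_A − T̂_B = 1.22080

1.221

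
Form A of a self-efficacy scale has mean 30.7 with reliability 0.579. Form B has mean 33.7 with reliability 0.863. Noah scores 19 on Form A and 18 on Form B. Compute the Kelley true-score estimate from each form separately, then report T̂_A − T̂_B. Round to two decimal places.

3.77

T̂_A = 0.579(19) + 0.421(30.7) = 23.9257
T̂_B = 0.863(18) + 0.137(33.7) = 20.1509
T̂_A − T̂_B = 3.7748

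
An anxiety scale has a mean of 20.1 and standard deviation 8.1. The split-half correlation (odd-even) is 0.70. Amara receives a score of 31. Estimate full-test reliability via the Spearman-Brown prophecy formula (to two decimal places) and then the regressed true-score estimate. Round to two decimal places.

29.04

Spearman-Brown: ρ = 2r/(1 + r) = 2(0.70)/(1 + 0.70) = 1.400/1.70 = 0.8235 → 0.82
T̂ = 0.82(31) + 0.18(20.1) = 25.42 + 3.618 = 29.038 → 29.04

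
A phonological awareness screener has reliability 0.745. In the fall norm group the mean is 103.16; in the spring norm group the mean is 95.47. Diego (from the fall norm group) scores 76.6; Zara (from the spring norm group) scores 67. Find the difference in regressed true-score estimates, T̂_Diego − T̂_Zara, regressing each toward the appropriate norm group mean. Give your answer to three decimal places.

T̂_Diego = 0.745(76.6) + 0.255(103.16) = 83.37280
T̂_Zara = 0.745(67) + 0.255(95.47) = 74.25985
Difference = 83.37280 − 74.25985 = 9.11295

9.113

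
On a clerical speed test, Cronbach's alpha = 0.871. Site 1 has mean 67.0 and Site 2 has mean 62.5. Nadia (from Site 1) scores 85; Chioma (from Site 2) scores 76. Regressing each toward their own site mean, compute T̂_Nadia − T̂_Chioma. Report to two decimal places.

8.42

T̂_Nadia = 0.871(85) + 0.129(67.0) = 82.6780
T̂_Chioma = 0.871(76) + 0.129(62.5) = 74.2585
Difference = 82.6780 − 74.2585 = 8.4195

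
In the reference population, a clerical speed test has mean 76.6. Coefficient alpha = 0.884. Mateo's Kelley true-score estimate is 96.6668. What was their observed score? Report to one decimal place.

99.3

T̂ = ρX + (1 − ρ)μ  ⇒  X = (T̂ − (1 − ρ)μ) / ρ
X = (96.6668 − 0.116 × 76.6) / 0.884 = (96.6668 − 8.8856) / 0.884 = 87.7812 / 0.884 = 99.300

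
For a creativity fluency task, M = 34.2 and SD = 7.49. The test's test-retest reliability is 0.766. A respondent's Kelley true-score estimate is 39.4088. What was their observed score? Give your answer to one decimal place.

41.0

T̂ = ρX + (1 − ρ)μ  ⇒  X = (T̂ − (1 − ρ)μ) / ρ
X = (39.4088 − 0.234 × 34.2) / 0.766 = (39.4088 − 8.0028) / 0.766 = 31.4060 / 0.766 = 41.000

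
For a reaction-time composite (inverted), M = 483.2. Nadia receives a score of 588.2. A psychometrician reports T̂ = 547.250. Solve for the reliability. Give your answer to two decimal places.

0.61

T̂ = ρX + (1 − ρ)μ  ⇒  T̂ − μ = ρ(X − μ)
ρ = (T̂ − μ)/(X − μ) = (547.250 − 483.2) / (588.2 − 483.2) = 64.050 / 105.0 = 0.6100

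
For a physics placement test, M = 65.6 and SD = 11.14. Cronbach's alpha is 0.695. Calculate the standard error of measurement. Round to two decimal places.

6.15

SEM = SD · √(1 − ρ) = 11.14 × √0.305 = 11.14 × 0.5523 = 6.152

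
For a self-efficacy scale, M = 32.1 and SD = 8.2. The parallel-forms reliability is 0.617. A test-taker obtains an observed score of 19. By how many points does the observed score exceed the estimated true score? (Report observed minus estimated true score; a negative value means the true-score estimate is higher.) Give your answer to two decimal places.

-5.02

T̂ = ρX + (1 − ρ)μ
  = 0.617 × 19 + 0.383 × 32.1
  = 11.723 + 12.2943
  = 24.0173
  ≈ 24.017
X − T̂ = 19 − 24.017 = -5.017 → -5.02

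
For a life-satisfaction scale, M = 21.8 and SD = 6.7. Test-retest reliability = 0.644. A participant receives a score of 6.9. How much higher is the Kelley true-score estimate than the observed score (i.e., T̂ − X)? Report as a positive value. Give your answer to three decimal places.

5.304

Kelley's formula gives T̂ = 0.644·6.9 + 0.356·21.8 = 4.4436 + 7.7608 = 12.20440.
T̂ − X = 12.2044 − 6.9 = 5.3044 → 5.304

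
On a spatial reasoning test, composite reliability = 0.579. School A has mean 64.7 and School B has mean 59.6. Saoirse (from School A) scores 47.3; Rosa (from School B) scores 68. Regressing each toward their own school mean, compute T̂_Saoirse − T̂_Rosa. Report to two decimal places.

T̂_Saoirse = 0.579(47.3) + 0.421(64.7) = 54.6254
T̂_Rosa = 0.579(68) + 0.421(59.6) = 64.4636
Difference = 54.6254 − 64.4636 = -9.8382

-9.84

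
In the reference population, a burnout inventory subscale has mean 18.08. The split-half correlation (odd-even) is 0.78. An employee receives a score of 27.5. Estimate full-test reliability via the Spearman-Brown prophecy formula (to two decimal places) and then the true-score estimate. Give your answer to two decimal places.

Spearman-Brown: ρ = 2r/(1 + r) = 2(0.78)/(1 + 0.78) = 1.560/1.78 = 0.8764 → 0.88
T̂ = ρX + (1 − ρ)μ
  = 0.88 × 27.5 + 0.12 × 18.08
  = 24.200 + 2.1696
  = 26.370
  ≈ 26.37

26.37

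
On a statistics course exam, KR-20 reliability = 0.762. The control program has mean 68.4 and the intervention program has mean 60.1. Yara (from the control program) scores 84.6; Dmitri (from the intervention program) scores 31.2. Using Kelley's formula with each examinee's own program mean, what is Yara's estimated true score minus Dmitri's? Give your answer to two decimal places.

42.67

T̂_Yara = 0.762(84.6) + 0.238(68.4) = 80.7444
T̂_Dmitri = 0.762(31.2) + 0.238(60.1) = 38.0782
Difference = 80.7444 − 38.0782 = 42.6662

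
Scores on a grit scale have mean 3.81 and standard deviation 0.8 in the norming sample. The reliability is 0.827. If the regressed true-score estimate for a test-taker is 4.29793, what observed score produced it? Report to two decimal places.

T̂ = ρX + (1 − ρ)μ  ⇒  X = (T̂ − (1 − ρ)μ) / ρ
X = (4.29793 − 0.173 × 3.81) / 0.827 = (4.29793 − 0.65913) / 0.827 = 3.63880 / 0.827 = 4.4000

4.40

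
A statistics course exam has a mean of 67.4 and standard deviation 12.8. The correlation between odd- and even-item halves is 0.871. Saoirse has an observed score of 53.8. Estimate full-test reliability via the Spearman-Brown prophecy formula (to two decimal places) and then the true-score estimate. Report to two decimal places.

54.75

Spearman-Brown: ρ = 2r/(1 + r) = 2(0.871)/(1 + 0.871) = 1.7420/1.871 = 0.9311 → 0.93
T̂ = ρX + (1 − ρ)μ
  = 0.93 × 53.8 + 0.07 × 67.4
  = 50.034 + 4.718
  = 54.752
  ≈ 54.75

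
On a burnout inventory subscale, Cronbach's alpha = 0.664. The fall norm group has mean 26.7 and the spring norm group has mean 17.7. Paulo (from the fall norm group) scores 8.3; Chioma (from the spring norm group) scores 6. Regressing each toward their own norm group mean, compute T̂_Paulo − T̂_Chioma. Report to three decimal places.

4.551

T̂_Paulo = 0.664(8.3) + 0.336(26.7) = 14.48240
T̂_Chioma = 0.664(6) + 0.336(17.7) = 9.93120
Difference = 14.48240 − 9.93120 = 4.55120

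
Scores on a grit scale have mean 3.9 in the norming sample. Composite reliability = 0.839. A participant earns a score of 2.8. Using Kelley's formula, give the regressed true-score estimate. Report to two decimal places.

2.98

Weight the observed score by reliability and the mean by (1 − reliability): T̂ = 0.839·2.8 + 0.161·3.9 = 2.3492 + 0.6279 = 2.977.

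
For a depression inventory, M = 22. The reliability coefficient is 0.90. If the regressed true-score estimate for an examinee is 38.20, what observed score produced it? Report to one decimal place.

T̂ = ρX + (1 − ρ)μ  ⇒  X = (T̂ − (1 − ρ)μ) / ρ
X = (38.20 − 0.10 × 22) / 0.90 = (38.20 − 2.20) / 0.90 = 36.00 / 0.90 = 40.000

40.0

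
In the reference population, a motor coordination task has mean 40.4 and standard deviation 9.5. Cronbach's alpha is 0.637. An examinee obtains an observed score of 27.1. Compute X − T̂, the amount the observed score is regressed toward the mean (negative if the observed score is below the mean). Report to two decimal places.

-4.83

T̂ = ρX + (1 − ρ)μ
  = 0.637 × 27.1 + 0.363 × 40.4
  = 17.2627 + 14.6652
  = 31.9279
  ≈ 31.928
X − T̂ = 27.1 − 31.928 = -4.828 → -4.83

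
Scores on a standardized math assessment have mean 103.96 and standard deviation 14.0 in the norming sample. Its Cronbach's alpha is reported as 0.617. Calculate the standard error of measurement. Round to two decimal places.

8.66

SEM = SD · √(1 − ρ) = 14.0 × √0.383 = 14.0 × 0.6189 = 8.664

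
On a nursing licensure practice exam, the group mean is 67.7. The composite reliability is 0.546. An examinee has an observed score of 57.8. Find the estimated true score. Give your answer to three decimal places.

62.295

T̂ = ρX + (1 − ρ)μ
  = 0.546 × 57.8 + 0.454 × 67.7
  = 31.5588 + 30.7358
  = 62.2946
  ≈ 62.295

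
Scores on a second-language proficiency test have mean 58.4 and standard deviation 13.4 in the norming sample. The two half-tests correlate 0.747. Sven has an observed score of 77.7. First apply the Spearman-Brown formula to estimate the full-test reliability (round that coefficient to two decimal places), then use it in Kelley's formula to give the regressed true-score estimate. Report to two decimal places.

75.00

Spearman-Brown: ρ = 2r/(1 + r) = 2(0.747)/(1 + 0.747) = 1.4940/1.747 = 0.8552 → 0.86
Kelley's formula gives T̂ = 0.86·77.7 + 0.14·58.4 = 66.822 + 8.176 = 74.998.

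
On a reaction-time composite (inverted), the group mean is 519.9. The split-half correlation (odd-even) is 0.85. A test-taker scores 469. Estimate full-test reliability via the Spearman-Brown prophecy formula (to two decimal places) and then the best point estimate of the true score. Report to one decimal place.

Spearman-Brown: ρ = 2r/(1 + r) = 2(0.85)/(1 + 0.85) = 1.700/1.85 = 0.9189 → 0.92
T̂ = ρX + (1 − ρ)μ
  = 0.92 × 469 + 0.08 × 519.9
  = 431.48 + 41.592
  = 473.07
  ≈ 473.1

473.1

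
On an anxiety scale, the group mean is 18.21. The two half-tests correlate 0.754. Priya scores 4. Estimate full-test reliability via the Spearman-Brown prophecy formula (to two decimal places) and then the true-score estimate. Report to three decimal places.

Spearman-Brown: ρ = 2r/(1 + r) = 2(0.754)/(1 + 0.754) = 1.5080/1.754 = 0.8597 → 0.86
T̂ = ρX + (1 − ρ)μ
  = 0.86 × 4 + 0.14 × 18.21
  = 3.44 + 2.5494
  = 5.9894
  ≈ 5.989

5.989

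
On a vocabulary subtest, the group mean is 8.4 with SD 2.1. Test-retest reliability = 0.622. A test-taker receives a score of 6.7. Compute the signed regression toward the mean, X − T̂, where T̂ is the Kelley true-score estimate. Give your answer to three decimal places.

-0.643

Kelley's formula gives T̂ = 0.622·6.7 + 0.378·8.4 = 4.1674 + 3.1752 = 7.34260.
X − T̂ = 6.7 − 7.3426 = -0.6426 → -0.643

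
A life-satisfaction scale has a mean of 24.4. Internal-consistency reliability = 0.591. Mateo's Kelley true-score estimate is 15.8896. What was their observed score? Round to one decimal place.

10.0

T̂ = ρX + (1 − ρ)μ  ⇒  X = (T̂ − (1 − ρ)μ) / ρ
X = (15.8896 − 0.409 × 24.4) / 0.591 = (15.8896 − 9.9796) / 0.591 = 5.9100 / 0.591 = 10.000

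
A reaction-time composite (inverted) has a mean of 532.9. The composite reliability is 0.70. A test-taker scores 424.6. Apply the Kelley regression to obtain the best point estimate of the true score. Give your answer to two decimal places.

457.09

T̂ = ρX + (1 − ρ)μ
  = 0.70 × 424.6 + 0.30 × 532.9
  = 297.220 + 159.870
  = 457.090
  ≈ 457.09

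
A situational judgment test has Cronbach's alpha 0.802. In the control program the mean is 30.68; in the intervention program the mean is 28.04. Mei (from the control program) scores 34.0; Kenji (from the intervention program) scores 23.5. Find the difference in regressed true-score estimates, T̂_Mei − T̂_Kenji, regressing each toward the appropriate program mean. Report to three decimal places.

T̂_Mei = 0.802(34.0) + 0.198(30.68) = 33.34264
T̂_Kenji = 0.802(23.5) + 0.198(28.04) = 24.39892
Difference = 33.34264 − 24.39892 = 8.94372

8.944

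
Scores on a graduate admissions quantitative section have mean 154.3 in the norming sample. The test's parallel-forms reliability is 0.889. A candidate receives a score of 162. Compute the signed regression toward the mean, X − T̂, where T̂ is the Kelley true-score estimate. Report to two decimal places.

T̂ = 0.889(162) + 0.111(154.3) = 144.018 + 17.1273 = 161.1453 → 161.145
X − T̂ = 162 − 161.145 = 0.855 → 0.85

0.85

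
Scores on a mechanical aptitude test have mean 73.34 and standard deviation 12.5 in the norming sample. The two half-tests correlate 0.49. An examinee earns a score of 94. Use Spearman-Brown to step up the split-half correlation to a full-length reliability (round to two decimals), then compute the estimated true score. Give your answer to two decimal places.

Spearman-Brown: ρ = 2r/(1 + r) = 2(0.49)/(1 + 0.49) = 0.980/1.49 = 0.6577 → 0.66
T̂ = 0.66(94) + 0.34(73.34) = 62.04 + 24.9356 = 86.976 → 86.98

86.98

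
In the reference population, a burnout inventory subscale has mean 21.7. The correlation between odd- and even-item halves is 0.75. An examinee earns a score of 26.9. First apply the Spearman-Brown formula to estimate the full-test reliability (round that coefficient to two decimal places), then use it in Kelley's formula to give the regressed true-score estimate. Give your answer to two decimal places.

Spearman-Brown: ρ = 2r/(1 + r) = 2(0.75)/(1 + 0.75) = 1.500/1.75 = 0.8571 → 0.86
Kelley's formula gives T̂ = 0.86·26.9 + 0.14·21.7 = 23.134 + 3.038 = 26.172.

26.17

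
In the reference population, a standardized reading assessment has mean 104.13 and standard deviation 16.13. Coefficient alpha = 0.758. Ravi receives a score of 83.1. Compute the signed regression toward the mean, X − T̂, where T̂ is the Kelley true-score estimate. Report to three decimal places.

-5.089

T̂ = ρX + (1 − ρ)μ
  = 0.758 × 83.1 + 0.242 × 104.13
  = 62.9898 + 25.19946
  = 88.18926
  ≈ 88.1893
X − T̂ = 83.1 − 88.1893 = -5.0893 → -5.089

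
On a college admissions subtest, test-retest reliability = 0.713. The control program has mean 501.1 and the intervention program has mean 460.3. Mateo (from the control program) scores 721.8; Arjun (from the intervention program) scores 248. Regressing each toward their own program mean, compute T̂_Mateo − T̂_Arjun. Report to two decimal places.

T̂_Mateo = 0.713(721.8) + 0.287(501.1) = 658.4591
T̂_Arjun = 0.713(248) + 0.287(460.3) = 308.9301
Difference = 658.4591 − 308.9301 = 349.5290

349.53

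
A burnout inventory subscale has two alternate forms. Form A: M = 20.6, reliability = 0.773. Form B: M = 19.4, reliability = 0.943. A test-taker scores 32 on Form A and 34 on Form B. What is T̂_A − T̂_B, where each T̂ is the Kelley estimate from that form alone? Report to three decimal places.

T̂_A = 0.773(32) + 0.227(20.6) = 29.41220
T̂_B = 0.943(34) + 0.057(19.4) = 33.16780
T̂_A − T̂_B = -3.75560

-3.756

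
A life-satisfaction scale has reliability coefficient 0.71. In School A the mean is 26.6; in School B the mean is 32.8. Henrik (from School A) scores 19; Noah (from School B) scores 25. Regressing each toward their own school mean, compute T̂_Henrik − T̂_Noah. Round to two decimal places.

-6.06

T̂_Henrik = 0.71(19) + 0.29(26.6) = 21.2040
T̂_Noah = 0.71(25) + 0.29(32.8) = 27.2620
Difference = 21.2040 − 27.2620 = -6.0580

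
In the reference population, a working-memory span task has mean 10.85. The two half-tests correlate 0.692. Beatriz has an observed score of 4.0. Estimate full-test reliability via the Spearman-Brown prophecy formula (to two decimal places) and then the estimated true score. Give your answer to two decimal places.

5.23

Spearman-Brown: ρ = 2r/(1 + r) = 2(0.692)/(1 + 0.692) = 1.3840/1.692 = 0.8180 → 0.82
T̂ = ρX + (1 − ρ)μ
  = 0.82 × 4.0 + 0.18 × 10.85
  = 3.280 + 1.9530
  = 5.233
  ≈ 5.23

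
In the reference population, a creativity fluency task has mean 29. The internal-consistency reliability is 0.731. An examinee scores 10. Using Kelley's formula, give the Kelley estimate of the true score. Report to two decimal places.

T̂ = ρX + (1 − ρ)μ
  = 0.731 × 10 + 0.269 × 29
  = 7.310 + 7.801
  = 15.111
  ≈ 15.11

15.11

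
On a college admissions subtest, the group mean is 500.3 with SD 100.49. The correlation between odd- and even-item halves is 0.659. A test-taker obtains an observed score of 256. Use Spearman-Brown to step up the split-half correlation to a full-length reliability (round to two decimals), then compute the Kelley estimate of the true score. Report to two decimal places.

Spearman-Brown: ρ = 2r/(1 + r) = 2(0.659)/(1 + 0.659) = 1.3180/1.659 = 0.7945 → 0.79
T̂ = ρX + (1 − ρ)μ
  = 0.79 × 256 + 0.21 × 500.3
  = 202.24 + 105.063
  = 307.303
  ≈ 307.30

307.30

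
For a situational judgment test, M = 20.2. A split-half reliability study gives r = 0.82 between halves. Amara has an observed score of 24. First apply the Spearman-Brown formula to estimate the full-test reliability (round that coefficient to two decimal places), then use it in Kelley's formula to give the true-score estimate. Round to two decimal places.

23.62

Spearman-Brown: ρ = 2r/(1 + r) = 2(0.82)/(1 + 0.82) = 1.640/1.82 = 0.9011 → 0.90
T̂ = ρX + (1 − ρ)μ
  = 0.90 × 24 + 0.10 × 20.2
  = 21.60 + 2.020
  = 23.620
  ≈ 23.62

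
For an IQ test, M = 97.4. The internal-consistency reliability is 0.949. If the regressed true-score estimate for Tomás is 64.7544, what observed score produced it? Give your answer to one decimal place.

T̂ = ρX + (1 − ρ)μ  ⇒  X = (T̂ − (1 − ρ)μ) / ρ
X = (64.7544 − 0.051 × 97.4) / 0.949 = (64.7544 − 4.9674) / 0.949 = 59.7870 / 0.949 = 63.000

63.0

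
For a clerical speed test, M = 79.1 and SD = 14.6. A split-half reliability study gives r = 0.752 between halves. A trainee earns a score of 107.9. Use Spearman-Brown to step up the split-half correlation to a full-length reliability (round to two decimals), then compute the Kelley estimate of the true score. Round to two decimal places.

103.87

Spearman-Brown: ρ = 2r/(1 + r) = 2(0.752)/(1 + 0.752) = 1.5040/1.752 = 0.8584 → 0.86
T̂ = ρX + (1 − ρ)μ
  = 0.86 × 107.9 + 0.14 × 79.1
  = 92.794 + 11.074
  = 103.868
  ≈ 103.87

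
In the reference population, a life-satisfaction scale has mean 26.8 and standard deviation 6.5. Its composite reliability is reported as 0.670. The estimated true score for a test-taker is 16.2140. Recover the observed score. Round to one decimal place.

11.0

T̂ = ρX + (1 − ρ)μ  ⇒  X = (T̂ − (1 − ρ)μ) / ρ
X = (16.2140 − 0.330 × 26.8) / 0.670 = (16.2140 − 8.8440) / 0.670 = 7.3700 / 0.670 = 11.000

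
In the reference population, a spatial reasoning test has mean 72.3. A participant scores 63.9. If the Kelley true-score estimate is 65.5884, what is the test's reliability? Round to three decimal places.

0.799

T̂ = ρX + (1 − ρ)μ  ⇒  T̂ − μ = ρ(X − μ)
ρ = (T̂ − μ)/(X − μ) = (65.5884 − 72.3) / (63.9 − 72.3) = -6.7116 / -8.4 = 0.79900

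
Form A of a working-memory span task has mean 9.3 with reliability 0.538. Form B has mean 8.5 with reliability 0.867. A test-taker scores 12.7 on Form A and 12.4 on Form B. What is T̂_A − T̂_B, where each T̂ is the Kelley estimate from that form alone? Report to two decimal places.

T̂_A = 0.538(12.7) + 0.462(9.3) = 11.1292
T̂_B = 0.867(12.4) + 0.133(8.5) = 11.8813
T̂_A − T̂_B = -0.7521

-0.75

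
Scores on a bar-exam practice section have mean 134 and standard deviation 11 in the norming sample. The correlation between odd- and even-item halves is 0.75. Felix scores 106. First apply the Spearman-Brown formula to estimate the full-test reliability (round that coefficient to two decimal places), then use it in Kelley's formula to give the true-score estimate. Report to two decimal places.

Spearman-Brown: ρ = 2r/(1 + r) = 2(0.75)/(1 + 0.75) = 1.500/1.75 = 0.8571 → 0.86
T̂ = 0.86(106) + 0.14(134) = 91.16 + 18.76 = 109.920 → 109.92

109.92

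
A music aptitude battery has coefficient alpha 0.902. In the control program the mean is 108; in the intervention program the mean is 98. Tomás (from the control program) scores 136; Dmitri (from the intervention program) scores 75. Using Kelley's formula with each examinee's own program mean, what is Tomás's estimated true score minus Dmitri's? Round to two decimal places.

T̂_Tomás = 0.902(136) + 0.098(108) = 133.2560
T̂_Dmitri = 0.902(75) + 0.098(98) = 77.2540
Difference = 133.2560 − 77.2540 = 56.0020

56.00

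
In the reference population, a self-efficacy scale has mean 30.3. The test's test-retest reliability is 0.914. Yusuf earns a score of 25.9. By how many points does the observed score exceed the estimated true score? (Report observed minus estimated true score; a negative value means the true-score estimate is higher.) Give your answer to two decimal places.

T̂ = 0.914(25.9) + 0.086(30.3) = 23.6726 + 2.6058 = 26.2784 → 26.278
X − T̂ = 25.9 − 26.278 = -0.378 → -0.38

-0.38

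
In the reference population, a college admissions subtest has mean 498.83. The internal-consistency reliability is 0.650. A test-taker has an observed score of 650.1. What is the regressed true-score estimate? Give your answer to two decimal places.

T̂ = 0.650(650.1) + 0.350(498.83) = 422.5650 + 174.59050 = 597.156 → 597.16

597.16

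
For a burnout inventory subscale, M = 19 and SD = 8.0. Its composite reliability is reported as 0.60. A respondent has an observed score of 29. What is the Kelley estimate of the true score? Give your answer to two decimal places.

Regress the observed score toward the mean by the unreliability: T̂ = 0.60·29 + 0.40·19 = 17.40 + 7.60 = 25.000.

25.00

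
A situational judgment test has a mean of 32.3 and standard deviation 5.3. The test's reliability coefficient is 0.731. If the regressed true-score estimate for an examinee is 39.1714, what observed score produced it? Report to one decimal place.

41.7

T̂ = ρX + (1 − ρ)μ  ⇒  X = (T̂ − (1 − ρ)μ) / ρ
X = (39.1714 − 0.269 × 32.3) / 0.731 = (39.1714 − 8.6887) / 0.731 = 30.4827 / 0.731 = 41.700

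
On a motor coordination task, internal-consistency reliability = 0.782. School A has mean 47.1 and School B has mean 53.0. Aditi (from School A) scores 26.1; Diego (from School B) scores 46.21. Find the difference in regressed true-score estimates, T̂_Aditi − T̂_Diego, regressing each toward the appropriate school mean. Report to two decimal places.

T̂_Aditi = 0.782(26.1) + 0.218(47.1) = 30.6780
T̂_Diego = 0.782(46.21) + 0.218(53.0) = 47.6902
Difference = 30.6780 − 47.6902 = -17.0122

-17.01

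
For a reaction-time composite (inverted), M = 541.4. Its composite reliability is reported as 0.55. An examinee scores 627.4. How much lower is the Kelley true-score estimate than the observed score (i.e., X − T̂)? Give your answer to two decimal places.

38.70

T̂ = 0.55(627.4) + 0.45(541.4) = 345.070 + 243.630 = 588.7000 → 588.700
X − T̂ = 627.4 − 588.700 = 38.700 → 38.70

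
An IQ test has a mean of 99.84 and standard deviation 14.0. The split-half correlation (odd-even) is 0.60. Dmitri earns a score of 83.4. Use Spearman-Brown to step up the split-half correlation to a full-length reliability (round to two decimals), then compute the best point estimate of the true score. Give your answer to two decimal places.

Spearman-Brown: ρ = 2r/(1 + r) = 2(0.60)/(1 + 0.60) = 1.200/1.60 = 0.7500 → 0.75
T̂ = ρX + (1 − ρ)μ
  = 0.75 × 83.4 + 0.25 × 99.84
  = 62.550 + 24.9600
  = 87.510
  ≈ 87.51

87.51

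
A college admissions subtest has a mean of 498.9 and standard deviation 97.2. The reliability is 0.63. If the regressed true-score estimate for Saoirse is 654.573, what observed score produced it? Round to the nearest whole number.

T̂ = ρX + (1 − ρ)μ  ⇒  X = (T̂ − (1 − ρ)μ) / ρ
X = (654.573 − 0.37 × 498.9) / 0.63 = (654.573 − 184.593) / 0.63 = 469.980 / 0.63 = 746.00

746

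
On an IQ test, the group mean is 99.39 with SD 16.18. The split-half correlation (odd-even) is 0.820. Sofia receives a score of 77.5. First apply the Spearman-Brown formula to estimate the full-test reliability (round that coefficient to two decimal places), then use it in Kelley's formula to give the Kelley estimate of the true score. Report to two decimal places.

79.69

Spearman-Brown: ρ = 2r/(1 + r) = 2(0.820)/(1 + 0.820) = 1.6400/1.820 = 0.9011 → 0.90
Kelley's formula gives T̂ = 0.90·77.5 + 0.10·99.39 = 69.750 + 9.9390 = 79.689.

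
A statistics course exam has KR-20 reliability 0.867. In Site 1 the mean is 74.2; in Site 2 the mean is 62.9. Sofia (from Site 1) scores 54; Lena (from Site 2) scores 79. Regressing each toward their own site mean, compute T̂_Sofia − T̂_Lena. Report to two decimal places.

T̂_Sofia = 0.867(54) + 0.133(74.2) = 56.6866
T̂_Lena = 0.867(79) + 0.133(62.9) = 76.8587
Difference = 56.6866 − 76.8587 = -20.1721

-20.17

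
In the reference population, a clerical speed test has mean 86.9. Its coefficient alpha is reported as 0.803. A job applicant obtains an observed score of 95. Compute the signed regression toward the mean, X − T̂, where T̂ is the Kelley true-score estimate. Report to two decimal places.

Regress the observed score toward the mean by the unreliability: T̂ = 0.803·95 + 0.197·86.9 = 76.285 + 17.1193 = 93.4043.
X − T̂ = 95 − 93.404 = 1.596 → 1.60

1.60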